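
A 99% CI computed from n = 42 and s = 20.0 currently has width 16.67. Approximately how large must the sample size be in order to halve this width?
n ≈ 168

CI width ∝ 1/√n
To reduce width by factor 2, need √n to grow by 2 → need 2² = 4 times as many samples.

Current: n = 42, width = 16.67
New: n = 168, width ≈ 8.04

Width reduced by factor of 16.67/8.04 = 2.07.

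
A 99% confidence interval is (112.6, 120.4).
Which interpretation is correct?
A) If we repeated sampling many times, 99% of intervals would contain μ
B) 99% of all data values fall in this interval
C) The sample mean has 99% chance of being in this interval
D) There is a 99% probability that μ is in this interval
A

A) Correct — this is the frequentist long-run coverage interpretation.
B) Wrong — a CI is about the parameter μ, not individual data values.
C) Wrong — x̄ is observed and sits in the interval by construction.
D) Wrong — μ is fixed; the randomness lives in the interval, not in μ.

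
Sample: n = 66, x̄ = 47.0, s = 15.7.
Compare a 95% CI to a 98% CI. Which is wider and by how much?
98% CI is wider by 1.50

df = 65
95% CI: t* = 1.997, (43.14, 50.86), width = 2 · t* · s/√n = 7.72
98% CI: t* = 2.385, (42.39, 51.61), width = 2 · t* · s/√n = 9.22

The 98% CI is wider by 9.22 - 7.72 = 1.50.
Higher confidence requires a wider interval.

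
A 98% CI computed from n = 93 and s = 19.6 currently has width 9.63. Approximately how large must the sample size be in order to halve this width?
n ≈ 372

CI width ∝ 1/√n
To reduce width by factor 2, need √n to grow by 2 → need 2² = 4 times as many samples.

Current: n = 93, width = 9.63
New: n = 372, width ≈ 4.75

Width reduced by factor of 9.63/4.75 = 2.03.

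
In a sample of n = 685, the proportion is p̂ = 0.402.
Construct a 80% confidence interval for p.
(0.378, 0.426)

Proportion CI:
SE = √(p̂(1-p̂)/n) = √(0.402 · 0.598 / 685) = 0.01873

z* = 1.282
Margin = z* · SE = 1.282 · 0.01873 = 0.0240

CI: 0.402 ± 0.0240 = (0.378, 0.426)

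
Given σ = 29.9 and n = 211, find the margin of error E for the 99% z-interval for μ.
Margin of error = 5.30

Margin of error = z* · σ/√n
= 2.576 · 29.9/√211
= 2.576 · 29.9/14.5258
= 5.30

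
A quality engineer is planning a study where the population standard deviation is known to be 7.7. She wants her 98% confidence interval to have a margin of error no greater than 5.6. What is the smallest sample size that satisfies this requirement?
n ≥ 11

For margin E ≤ 5.6:
n ≥ (z* · σ / E)²
n ≥ (2.326 · 7.7 / 5.6)²
n ≥ 10.23

Minimum n = 11 (rounding up)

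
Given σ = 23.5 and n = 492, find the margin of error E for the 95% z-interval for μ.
Margin of error = 2.08

Margin of error = z* · σ/√n
= 1.960 · 23.5/√492
= 1.960 · 23.5/22.1811
= 2.08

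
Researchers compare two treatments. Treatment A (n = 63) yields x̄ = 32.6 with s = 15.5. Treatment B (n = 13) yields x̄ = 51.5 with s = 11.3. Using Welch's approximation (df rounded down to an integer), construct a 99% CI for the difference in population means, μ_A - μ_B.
(-29.31, -8.49)

Difference: x̄₁ - x̄₂ = -18.90
SE = √(s₁²/n₁ + s₂²/n₂) = √(15.5²/63 + 11.3²/13) = 3.6927
df = 22.47 → 22 (Welch–Satterthwaite, rounded down)
t* = 2.819

CI: -18.90 ± 2.819 · 3.6927 = -18.90 ± 10.41 = (-29.31, -8.49)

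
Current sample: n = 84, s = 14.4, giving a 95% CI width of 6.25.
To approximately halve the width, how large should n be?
n ≈ 336

CI width ∝ 1/√n
To reduce width by factor 2, need √n to grow by 2 → need 2² = 4 times as many samples.

Current: n = 84, width = 6.25
New: n = 336, width ≈ 3.09

Width reduced by factor of 6.25/3.09 = 2.02.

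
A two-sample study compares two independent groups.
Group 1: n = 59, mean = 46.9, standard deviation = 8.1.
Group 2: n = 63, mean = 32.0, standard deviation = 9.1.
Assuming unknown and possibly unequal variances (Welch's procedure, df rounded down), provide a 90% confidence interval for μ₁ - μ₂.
(12.32, 17.48)

Difference: x̄₁ - x̄₂ = 14.90
SE = √(s₁²/n₁ + s₂²/n₂) = √(8.1²/59 + 9.1²/63) = 1.5577
df = 119.70 → 119 (Welch–Satterthwaite, rounded down)
t* = 1.658

CI: 14.90 ± 1.658 · 1.5577 = 14.90 ± 2.58 = (12.32, 17.48)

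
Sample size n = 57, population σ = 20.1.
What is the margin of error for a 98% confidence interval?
Margin of error = 6.19

Margin of error = z* · σ/√n
= 2.326 · 20.1/√57
= 2.326 · 20.1/7.5498
= 6.19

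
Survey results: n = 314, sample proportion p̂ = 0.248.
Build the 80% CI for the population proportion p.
(0.217, 0.279)

Proportion CI:
SE = √(p̂(1-p̂)/n) = √(0.248 · 0.752 / 314) = 0.02437

z* = 1.282
Margin = z* · SE = 1.282 · 0.02437 = 0.0312

CI: 0.248 ± 0.0312 = (0.217, 0.279)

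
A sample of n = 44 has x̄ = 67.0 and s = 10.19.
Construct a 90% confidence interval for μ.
(64.42, 69.58)

t-interval (σ unknown):
df = n - 1 = 43
t* = 1.681 for 90% confidence

Margin of error = t* · s/√n = 1.681 · 10.19/√44 = 2.58

CI: (64.42, 69.58)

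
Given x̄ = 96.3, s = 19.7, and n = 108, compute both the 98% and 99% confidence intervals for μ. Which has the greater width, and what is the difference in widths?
99% CI is wider by 0.99

df = 107
98% CI: t* = 2.362, (91.82, 100.78), width = 2 · t* · s/√n = 8.95
99% CI: t* = 2.623, (91.33, 101.27), width = 2 · t* · s/√n = 9.94

The 99% CI is wider by 9.94 - 8.95 = 0.99.
Higher confidence requires a wider interval.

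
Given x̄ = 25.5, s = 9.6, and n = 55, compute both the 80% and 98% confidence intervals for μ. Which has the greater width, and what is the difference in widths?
98% CI is wider by 2.85

df = 54
80% CI: t* = 1.297, (23.82, 27.18), width = 2 · t* · s/√n = 3.36
98% CI: t* = 2.397, (22.40, 28.60), width = 2 · t* · s/√n = 6.21

The 98% CI is wider by 6.21 - 3.36 = 2.85.
Higher confidence requires a wider interval.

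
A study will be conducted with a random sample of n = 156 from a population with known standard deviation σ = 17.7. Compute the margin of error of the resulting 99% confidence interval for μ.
Margin of error = 3.65

Margin of error = z* · σ/√n
= 2.576 · 17.7/√156
= 2.576 · 17.7/12.4900
= 3.65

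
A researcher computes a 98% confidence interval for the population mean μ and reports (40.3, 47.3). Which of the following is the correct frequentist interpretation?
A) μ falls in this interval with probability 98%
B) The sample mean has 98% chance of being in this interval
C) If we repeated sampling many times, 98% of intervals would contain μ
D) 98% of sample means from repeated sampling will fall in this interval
C

A) Wrong — μ is fixed; the randomness lives in the interval, not in μ.
B) Wrong — x̄ is observed and sits in the interval by construction.
C) Correct — this is the frequentist long-run coverage interpretation.
D) Wrong — coverage applies to intervals containing μ, not to future x̄ values.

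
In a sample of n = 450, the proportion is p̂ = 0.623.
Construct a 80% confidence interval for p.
(0.594, 0.652)

Proportion CI:
SE = √(p̂(1-p̂)/n) = √(0.623 · 0.377 / 450) = 0.02285

z* = 1.282
Margin = z* · SE = 1.282 · 0.02285 = 0.0293

CI: 0.623 ± 0.0293 = (0.594, 0.652)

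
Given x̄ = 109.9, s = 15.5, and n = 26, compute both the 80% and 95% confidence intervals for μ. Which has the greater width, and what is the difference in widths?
95% CI is wider by 4.52

df = 25
80% CI: t* = 1.316, (105.90, 113.90), width = 2 · t* · s/√n = 8.00
95% CI: t* = 2.060, (103.64, 116.16), width = 2 · t* · s/√n = 12.52

The 95% CI is wider by 12.52 - 8.00 = 4.52.
Higher confidence requires a wider interval.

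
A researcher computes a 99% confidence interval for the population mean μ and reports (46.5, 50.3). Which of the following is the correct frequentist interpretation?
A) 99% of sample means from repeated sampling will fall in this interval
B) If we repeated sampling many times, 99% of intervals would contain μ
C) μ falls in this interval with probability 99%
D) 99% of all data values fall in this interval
B

A) Wrong — coverage applies to intervals containing μ, not to future x̄ values.
B) Correct — this is the frequentist long-run coverage interpretation.
C) Wrong — μ is fixed; the randomness lives in the interval, not in μ.
D) Wrong — a CI is about the parameter μ, not individual data values.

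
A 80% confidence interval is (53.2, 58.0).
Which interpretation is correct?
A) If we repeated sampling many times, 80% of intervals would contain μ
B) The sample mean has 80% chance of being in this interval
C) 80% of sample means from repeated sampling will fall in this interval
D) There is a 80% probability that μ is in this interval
A

A) Correct — this is the frequentist long-run coverage interpretation.
B) Wrong — x̄ is observed and sits in the interval by construction.
C) Wrong — coverage applies to intervals containing μ, not to future x̄ values.
D) Wrong — μ is fixed; the randomness lives in the interval, not in μ.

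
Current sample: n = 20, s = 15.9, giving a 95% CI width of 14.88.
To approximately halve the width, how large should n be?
n ≈ 80

CI width ∝ 1/√n
To reduce width by factor 2, need √n to grow by 2 → need 2² = 4 times as many samples.

Current: n = 20, width = 14.88
New: n = 80, width ≈ 7.08

Width reduced by factor of 14.88/7.08 = 2.10.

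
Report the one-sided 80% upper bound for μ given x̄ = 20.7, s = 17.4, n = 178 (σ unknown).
μ ≤ 21.80

Upper bound (one-sided):
t* = 0.844 (one-sided for 80%)
Upper bound = x̄ + t* · s/√n = 20.7 + 0.844 · 17.4/√178 = 21.80

We are 80% confident that μ ≤ 21.80.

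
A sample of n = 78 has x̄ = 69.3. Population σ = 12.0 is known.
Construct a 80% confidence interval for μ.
(67.56, 71.04)

z-interval (σ known):
z* = 1.282 for 80% confidence

Margin of error = z* · σ/√n = 1.282 · 12.0/√78 = 1.74

CI: (69.3 - 1.74, 69.3 + 1.74) = (67.56, 71.04)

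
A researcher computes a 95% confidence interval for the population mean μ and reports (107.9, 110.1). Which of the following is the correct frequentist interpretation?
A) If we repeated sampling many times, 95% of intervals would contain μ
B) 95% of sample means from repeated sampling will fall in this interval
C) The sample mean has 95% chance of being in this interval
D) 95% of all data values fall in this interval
A

A) Correct — this is the frequentist long-run coverage interpretation.
B) Wrong — coverage applies to intervals containing μ, not to future x̄ values.
C) Wrong — x̄ is observed and sits in the interval by construction.
D) Wrong — a CI is about the parameter μ, not individual data values.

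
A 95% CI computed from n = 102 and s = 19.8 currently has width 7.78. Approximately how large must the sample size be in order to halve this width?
n ≈ 408

CI width ∝ 1/√n
To reduce width by factor 2, need √n to grow by 2 → need 2² = 4 times as many samples.

Current: n = 102, width = 7.78
New: n = 408, width ≈ 3.85

Width reduced by factor of 7.78/3.85 = 2.02.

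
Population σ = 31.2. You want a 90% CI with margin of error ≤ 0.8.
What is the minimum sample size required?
n ≥ 4116

For margin E ≤ 0.8:
n ≥ (z* · σ / E)²
n ≥ (1.645 · 31.2 / 0.8)²
n ≥ 4115.86

Minimum n = 4116 (rounding up)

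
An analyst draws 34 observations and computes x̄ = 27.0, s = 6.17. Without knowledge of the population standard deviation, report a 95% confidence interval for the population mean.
(24.85, 29.15)

t-interval (σ unknown):
df = n - 1 = 33
t* = 2.035 for 95% confidence

Margin of error = t* · s/√n = 2.035 · 6.17/√34 = 2.15

CI: (24.85, 29.15)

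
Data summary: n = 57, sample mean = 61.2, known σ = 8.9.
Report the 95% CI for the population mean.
(58.89, 63.51)

z-interval (σ known):
z* = 1.960 for 95% confidence

Margin of error = z* · σ/√n = 1.960 · 8.9/√57 = 2.31

CI: (61.2 - 2.31, 61.2 + 2.31) = (58.89, 63.51)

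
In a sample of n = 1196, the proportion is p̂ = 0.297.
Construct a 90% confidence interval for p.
(0.275, 0.319)

Proportion CI:
SE = √(p̂(1-p̂)/n) = √(0.297 · 0.703 / 1196) = 0.01321

z* = 1.645
Margin = z* · SE = 1.645 · 0.01321 = 0.0217

CI: 0.297 ± 0.0217 = (0.275, 0.319)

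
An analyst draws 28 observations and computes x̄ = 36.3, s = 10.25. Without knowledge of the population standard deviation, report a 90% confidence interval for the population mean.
(33.00, 39.60)

t-interval (σ unknown):
df = n - 1 = 27
t* = 1.703 for 90% confidence

Margin of error = t* · s/√n = 1.703 · 10.25/√28 = 3.30

CI: (33.00, 39.60)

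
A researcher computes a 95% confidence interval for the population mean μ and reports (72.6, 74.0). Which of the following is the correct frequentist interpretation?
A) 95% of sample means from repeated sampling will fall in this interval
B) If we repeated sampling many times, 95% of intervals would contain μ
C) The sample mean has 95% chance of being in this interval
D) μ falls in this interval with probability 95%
B

A) Wrong — coverage applies to intervals containing μ, not to future x̄ values.
B) Correct — this is the frequentist long-run coverage interpretation.
C) Wrong — x̄ is observed and sits in the interval by construction.
D) Wrong — μ is fixed; the randomness lives in the interval, not in μ.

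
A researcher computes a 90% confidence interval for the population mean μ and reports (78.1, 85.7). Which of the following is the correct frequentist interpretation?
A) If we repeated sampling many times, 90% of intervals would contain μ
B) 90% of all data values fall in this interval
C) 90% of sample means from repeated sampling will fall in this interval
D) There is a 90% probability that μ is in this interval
A

A) Correct — this is the frequentist long-run coverage interpretation.
B) Wrong — a CI is about the parameter μ, not individual data values.
C) Wrong — coverage applies to intervals containing μ, not to future x̄ values.
D) Wrong — μ is fixed; the randomness lives in the interval, not in μ.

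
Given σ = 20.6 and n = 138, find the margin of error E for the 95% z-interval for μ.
Margin of error = 3.44

Margin of error = z* · σ/√n
= 1.960 · 20.6/√138
= 1.960 · 20.6/11.7473
= 3.44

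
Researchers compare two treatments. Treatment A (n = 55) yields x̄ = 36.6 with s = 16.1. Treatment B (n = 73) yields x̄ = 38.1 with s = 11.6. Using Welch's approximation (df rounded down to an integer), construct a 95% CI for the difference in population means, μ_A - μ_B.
(-6.59, 3.59)

Difference: x̄₁ - x̄₂ = -1.50
SE = √(s₁²/n₁ + s₂²/n₂) = √(16.1²/55 + 11.6²/73) = 2.5605
df = 93.75 → 93 (Welch–Satterthwaite, rounded down)
t* = 1.986

CI: -1.50 ± 1.986 · 2.5605 = -1.50 ± 5.09 = (-6.59, 3.59)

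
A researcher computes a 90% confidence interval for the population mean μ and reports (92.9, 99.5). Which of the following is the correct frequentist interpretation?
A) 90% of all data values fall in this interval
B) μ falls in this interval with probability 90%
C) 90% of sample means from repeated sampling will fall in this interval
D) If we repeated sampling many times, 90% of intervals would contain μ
D

A) Wrong — a CI is about the parameter μ, not individual data values.
B) Wrong — μ is fixed; the randomness lives in the interval, not in μ.
C) Wrong — coverage applies to intervals containing μ, not to future x̄ values.
D) Correct — this is the frequentist long-run coverage interpretation.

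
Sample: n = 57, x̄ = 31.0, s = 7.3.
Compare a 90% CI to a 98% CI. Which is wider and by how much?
98% CI is wider by 1.39

df = 56
90% CI: t* = 1.673, (29.38, 32.62), width = 2 · t* · s/√n = 3.24
98% CI: t* = 2.395, (28.68, 33.32), width = 2 · t* · s/√n = 4.63

The 98% CI is wider by 4.63 - 3.24 = 1.39.
Higher confidence requires a wider interval.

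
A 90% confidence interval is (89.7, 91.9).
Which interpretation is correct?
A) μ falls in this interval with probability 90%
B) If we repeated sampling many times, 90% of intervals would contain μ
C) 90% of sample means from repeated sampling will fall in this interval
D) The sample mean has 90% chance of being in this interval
B

A) Wrong — μ is fixed; the randomness lives in the interval, not in μ.
B) Correct — this is the frequentist long-run coverage interpretation.
C) Wrong — coverage applies to intervals containing μ, not to future x̄ values.
D) Wrong — x̄ is observed and sits in the interval by construction.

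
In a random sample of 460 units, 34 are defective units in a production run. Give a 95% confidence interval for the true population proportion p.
(0.050, 0.098)

Proportion CI:
p̂ = 34/460 = 0.07391
SE = √(p̂(1-p̂)/n) = √(0.07391 · 0.92609 / 460) = 0.01220

z* = 1.960
Margin = z* · SE = 1.960 · 0.01220 = 0.0239

CI: 0.07391 ± 0.0239 = (0.050, 0.098)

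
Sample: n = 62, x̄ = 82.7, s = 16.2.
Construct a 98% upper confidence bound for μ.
μ ≤ 87.02

Upper bound (one-sided):
t* = 2.099 (one-sided for 98%)
Upper bound = x̄ + t* · s/√n = 82.7 + 2.099 · 16.2/√62 = 87.02

We are 98% confident that μ ≤ 87.02.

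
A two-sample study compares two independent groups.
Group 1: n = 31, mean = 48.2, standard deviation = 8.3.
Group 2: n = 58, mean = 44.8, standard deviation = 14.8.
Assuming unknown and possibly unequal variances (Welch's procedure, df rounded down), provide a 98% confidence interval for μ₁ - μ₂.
(-2.40, 9.20)

Difference: x̄₁ - x̄₂ = 3.40
SE = √(s₁²/n₁ + s₂²/n₂) = √(8.3²/31 + 14.8²/58) = 2.4492
df = 86.75 → 86 (Welch–Satterthwaite, rounded down)
t* = 2.370

CI: 3.40 ± 2.370 · 2.4492 = 3.40 ± 5.80 = (-2.40, 9.20)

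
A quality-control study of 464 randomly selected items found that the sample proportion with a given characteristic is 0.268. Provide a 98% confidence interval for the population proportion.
(0.220, 0.316)

Proportion CI:
SE = √(p̂(1-p̂)/n) = √(0.268 · 0.732 / 464) = 0.02056

z* = 2.326
Margin = z* · SE = 2.326 · 0.02056 = 0.0478

CI: 0.268 ± 0.0478 = (0.220, 0.316)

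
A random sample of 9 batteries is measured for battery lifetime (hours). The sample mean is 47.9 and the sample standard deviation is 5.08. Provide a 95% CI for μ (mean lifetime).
(44.00, 51.80)

t-interval (σ unknown):
df = n - 1 = 8
t* = 2.306 for 95% confidence

Margin of error = t* · s/√n = 2.306 · 5.08/√9 = 3.90

CI: (44.00, 51.80)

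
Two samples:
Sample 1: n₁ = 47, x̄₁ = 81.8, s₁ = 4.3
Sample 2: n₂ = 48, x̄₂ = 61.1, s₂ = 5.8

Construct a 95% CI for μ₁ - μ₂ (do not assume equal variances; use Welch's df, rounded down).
(18.62, 22.78)

Difference: x̄₁ - x̄₂ = 20.70
SE = √(s₁²/n₁ + s₂²/n₂) = √(4.3²/47 + 5.8²/48) = 1.0461
df = 86.67 → 86 (Welch–Satterthwaite, rounded down)
t* = 1.988

CI: 20.70 ± 1.988 · 1.0461 = 20.70 ± 2.08 = (18.62, 22.78)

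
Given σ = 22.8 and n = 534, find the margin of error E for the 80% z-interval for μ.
Margin of error = 1.26

Margin of error = z* · σ/√n
= 1.282 · 22.8/√534
= 1.282 · 22.8/23.1084
= 1.26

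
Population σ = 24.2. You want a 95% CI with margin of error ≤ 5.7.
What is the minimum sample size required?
n ≥ 70

For margin E ≤ 5.7:
n ≥ (z* · σ / E)²
n ≥ (1.960 · 24.2 / 5.7)²
n ≥ 69.25

Minimum n = 70 (rounding up)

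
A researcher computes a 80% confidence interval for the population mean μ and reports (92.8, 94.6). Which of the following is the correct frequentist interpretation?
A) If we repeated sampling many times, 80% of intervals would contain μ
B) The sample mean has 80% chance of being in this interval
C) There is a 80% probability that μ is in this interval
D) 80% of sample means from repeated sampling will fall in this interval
A

A) Correct — this is the frequentist long-run coverage interpretation.
B) Wrong — x̄ is observed and sits in the interval by construction.
C) Wrong — μ is fixed; the randomness lives in the interval, not in μ.
D) Wrong — coverage applies to intervals containing μ, not to future x̄ values.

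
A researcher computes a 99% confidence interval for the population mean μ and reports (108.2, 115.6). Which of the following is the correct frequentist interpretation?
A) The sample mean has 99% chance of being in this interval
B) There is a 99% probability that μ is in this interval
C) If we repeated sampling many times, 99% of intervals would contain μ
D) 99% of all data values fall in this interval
C

A) Wrong — x̄ is observed and sits in the interval by construction.
B) Wrong — μ is fixed; the randomness lives in the interval, not in μ.
C) Correct — this is the frequentist long-run coverage interpretation.
D) Wrong — a CI is about the parameter μ, not individual data values.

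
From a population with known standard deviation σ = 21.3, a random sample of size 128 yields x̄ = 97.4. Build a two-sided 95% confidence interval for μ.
(93.71, 101.09)

z-interval (σ known):
z* = 1.960 for 95% confidence

Margin of error = z* · σ/√n = 1.960 · 21.3/√128 = 3.69

CI: (97.4 - 3.69, 97.4 + 3.69) = (93.71, 101.09)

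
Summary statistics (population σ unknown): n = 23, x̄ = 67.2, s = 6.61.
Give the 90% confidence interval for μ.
(64.83, 69.57)

t-interval (σ unknown):
df = n - 1 = 22
t* = 1.717 for 90% confidence

Margin of error = t* · s/√n = 1.717 · 6.61/√23 = 2.37

CI: (64.83, 69.57)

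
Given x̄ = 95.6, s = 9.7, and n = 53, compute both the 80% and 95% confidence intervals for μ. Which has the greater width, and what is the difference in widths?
95% CI is wider by 1.89

df = 52
80% CI: t* = 1.298, (93.87, 97.33), width = 2 · t* · s/√n = 3.46
95% CI: t* = 2.007, (92.93, 98.27), width = 2 · t* · s/√n = 5.35

The 95% CI is wider by 5.35 - 3.46 = 1.89.
Higher confidence requires a wider interval.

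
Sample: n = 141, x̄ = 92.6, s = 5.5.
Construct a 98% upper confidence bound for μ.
μ ≤ 93.56

Upper bound (one-sided):
t* = 2.073 (one-sided for 98%)
Upper bound = x̄ + t* · s/√n = 92.6 + 2.073 · 5.5/√141 = 93.56

We are 98% confident that μ ≤ 93.56.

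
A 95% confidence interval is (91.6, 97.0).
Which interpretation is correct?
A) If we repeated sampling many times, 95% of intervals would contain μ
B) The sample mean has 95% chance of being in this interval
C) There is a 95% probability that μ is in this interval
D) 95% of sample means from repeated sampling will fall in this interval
A

A) Correct — this is the frequentist long-run coverage interpretation.
B) Wrong — x̄ is observed and sits in the interval by construction.
C) Wrong — μ is fixed; the randomness lives in the interval, not in μ.
D) Wrong — coverage applies to intervals containing μ, not to future x̄ values.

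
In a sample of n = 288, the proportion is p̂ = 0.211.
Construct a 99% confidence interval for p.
(0.149, 0.273)

Proportion CI:
SE = √(p̂(1-p̂)/n) = √(0.211 · 0.789 / 288) = 0.02404

z* = 2.576
Margin = z* · SE = 2.576 · 0.02404 = 0.0619

CI: 0.211 ± 0.0619 = (0.149, 0.273)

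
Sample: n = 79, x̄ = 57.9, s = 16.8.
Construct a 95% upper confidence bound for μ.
μ ≤ 61.05

Upper bound (one-sided):
t* = 1.665 (one-sided for 95%)
Upper bound = x̄ + t* · s/√n = 57.9 + 1.665 · 16.8/√79 = 61.05

We are 95% confident that μ ≤ 61.05.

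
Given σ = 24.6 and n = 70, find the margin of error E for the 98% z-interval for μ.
Margin of error = 6.84

Margin of error = z* · σ/√n
= 2.326 · 24.6/√70
= 2.326 · 24.6/8.3666
= 6.84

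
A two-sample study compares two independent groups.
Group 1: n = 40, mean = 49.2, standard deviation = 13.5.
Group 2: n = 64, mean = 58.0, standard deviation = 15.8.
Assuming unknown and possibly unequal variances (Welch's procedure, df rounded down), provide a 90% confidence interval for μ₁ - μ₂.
(-13.63, -3.97)

Difference: x̄₁ - x̄₂ = -8.80
SE = √(s₁²/n₁ + s₂²/n₂) = √(13.5²/40 + 15.8²/64) = 2.9081
df = 92.43 → 92 (Welch–Satterthwaite, rounded down)
t* = 1.662

CI: -8.80 ± 1.662 · 2.9081 = -8.80 ± 4.83 = (-13.63, -3.97)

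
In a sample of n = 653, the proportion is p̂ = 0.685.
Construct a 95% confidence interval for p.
(0.649, 0.721)

Proportion CI:
SE = √(p̂(1-p̂)/n) = √(0.685 · 0.315 / 653) = 0.01818

z* = 1.960
Margin = z* · SE = 1.960 · 0.01818 = 0.0356

CI: 0.685 ± 0.0356 = (0.649, 0.721)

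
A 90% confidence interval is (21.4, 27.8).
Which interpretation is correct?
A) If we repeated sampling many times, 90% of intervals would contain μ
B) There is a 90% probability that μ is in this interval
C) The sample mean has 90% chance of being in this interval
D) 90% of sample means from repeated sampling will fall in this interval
A

A) Correct — this is the frequentist long-run coverage interpretation.
B) Wrong — μ is fixed; the randomness lives in the interval, not in μ.
C) Wrong — x̄ is observed and sits in the interval by construction.
D) Wrong — coverage applies to intervals containing μ, not to future x̄ values.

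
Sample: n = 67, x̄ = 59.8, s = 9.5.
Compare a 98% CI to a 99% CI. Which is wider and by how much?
99% CI is wider by 0.63

df = 66
98% CI: t* = 2.384, (57.03, 62.57), width = 2 · t* · s/√n = 5.53
99% CI: t* = 2.652, (56.72, 62.88), width = 2 · t* · s/√n = 6.16

The 99% CI is wider by 6.16 - 5.53 = 0.63.
Higher confidence requires a wider interval.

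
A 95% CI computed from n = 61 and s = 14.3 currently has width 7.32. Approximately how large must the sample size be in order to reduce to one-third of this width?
n ≈ 549

CI width ∝ 1/√n
To reduce width by factor 3, need √n to grow by 3 → need 3² = 9 times as many samples.

Current: n = 61, width = 7.32
New: n = 549, width ≈ 2.40

Width reduced by factor of 7.32/2.40 = 3.05.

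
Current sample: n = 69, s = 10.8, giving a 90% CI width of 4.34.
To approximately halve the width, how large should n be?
n ≈ 276

CI width ∝ 1/√n
To reduce width by factor 2, need √n to grow by 2 → need 2² = 4 times as many samples.

Current: n = 69, width = 4.34
New: n = 276, width ≈ 2.15

Width reduced by factor of 4.34/2.15 = 2.02.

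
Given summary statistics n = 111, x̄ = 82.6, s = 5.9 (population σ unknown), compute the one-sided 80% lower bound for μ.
μ ≥ 82.13

Lower bound (one-sided):
t* = 0.845 (one-sided for 80%)
Lower bound = x̄ - t* · s/√n = 82.6 - 0.845 · 5.9/√111 = 82.13

We are 80% confident that μ ≥ 82.13.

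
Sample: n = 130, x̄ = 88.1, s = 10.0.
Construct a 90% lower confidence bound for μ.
μ ≥ 86.97

Lower bound (one-sided):
t* = 1.288 (one-sided for 90%)
Lower bound = x̄ - t* · s/√n = 88.1 - 1.288 · 10.0/√130 = 86.97

We are 90% confident that μ ≥ 86.97.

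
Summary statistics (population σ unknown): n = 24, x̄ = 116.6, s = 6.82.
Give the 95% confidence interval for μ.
(113.72, 119.48)

t-interval (σ unknown):
df = n - 1 = 23
t* = 2.069 for 95% confidence

Margin of error = t* · s/√n = 2.069 · 6.82/√24 = 2.88

CI: (113.72, 119.48)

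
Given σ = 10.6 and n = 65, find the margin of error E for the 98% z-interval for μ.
Margin of error = 3.06

Margin of error = z* · σ/√n
= 2.326 · 10.6/√65
= 2.326 · 10.6/8.0623
= 3.06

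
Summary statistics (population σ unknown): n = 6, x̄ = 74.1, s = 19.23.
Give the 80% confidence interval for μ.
(62.51, 85.69)

t-interval (σ unknown):
df = n - 1 = 5
t* = 1.476 for 80% confidence

Margin of error = t* · s/√n = 1.476 · 19.23/√6 = 11.59

CI: (62.51, 85.69)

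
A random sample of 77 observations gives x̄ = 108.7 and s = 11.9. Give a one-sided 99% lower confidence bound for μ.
μ ≥ 105.48

Lower bound (one-sided):
t* = 2.376 (one-sided for 99%)
Lower bound = x̄ - t* · s/√n = 108.7 - 2.376 · 11.9/√77 = 105.48

We are 99% confident that μ ≥ 105.48.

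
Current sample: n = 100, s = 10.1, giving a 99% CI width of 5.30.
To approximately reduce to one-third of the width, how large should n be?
n ≈ 900

CI width ∝ 1/√n
To reduce width by factor 3, need √n to grow by 3 → need 3² = 9 times as many samples.

Current: n = 100, width = 5.30
New: n = 900, width ≈ 1.74

Width reduced by factor of 5.30/1.74 = 3.05.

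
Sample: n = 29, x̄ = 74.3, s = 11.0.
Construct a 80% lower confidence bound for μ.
μ ≥ 72.55

Lower bound (one-sided):
t* = 0.855 (one-sided for 80%)
Lower bound = x̄ - t* · s/√n = 74.3 - 0.855 · 11.0/√29 = 72.55

We are 80% confident that μ ≥ 72.55.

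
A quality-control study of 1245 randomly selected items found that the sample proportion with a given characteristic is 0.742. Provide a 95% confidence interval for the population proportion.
(0.718, 0.766)

Proportion CI:
SE = √(p̂(1-p̂)/n) = √(0.742 · 0.258 / 1245) = 0.01240

z* = 1.960
Margin = z* · SE = 1.960 · 0.01240 = 0.0243

CI: 0.742 ± 0.0243 = (0.718, 0.766)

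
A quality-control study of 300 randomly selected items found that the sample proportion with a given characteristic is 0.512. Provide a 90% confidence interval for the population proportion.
(0.465, 0.559)

Proportion CI:
SE = √(p̂(1-p̂)/n) = √(0.512 · 0.488 / 300) = 0.02886

z* = 1.645
Margin = z* · SE = 1.645 · 0.02886 = 0.0475

CI: 0.512 ± 0.0475 = (0.465, 0.559)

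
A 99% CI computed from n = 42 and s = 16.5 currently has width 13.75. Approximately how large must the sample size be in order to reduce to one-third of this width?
n ≈ 378

CI width ∝ 1/√n
To reduce width by factor 3, need √n to grow by 3 → need 3² = 9 times as many samples.

Current: n = 42, width = 13.75
New: n = 378, width ≈ 4.39

Width reduced by factor of 13.75/4.39 = 3.13.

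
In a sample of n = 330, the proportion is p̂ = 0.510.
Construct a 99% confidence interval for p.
(0.439, 0.581)

Proportion CI:
SE = √(p̂(1-p̂)/n) = √(0.510 · 0.490 / 330) = 0.02752

z* = 2.576
Margin = z* · SE = 2.576 · 0.02752 = 0.0709

CI: 0.510 ± 0.0709 = (0.439, 0.581)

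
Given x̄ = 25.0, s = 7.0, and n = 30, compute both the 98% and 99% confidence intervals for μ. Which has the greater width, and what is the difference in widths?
99% CI is wider by 0.75

df = 29
98% CI: t* = 2.462, (21.85, 28.15), width = 2 · t* · s/√n = 6.29
99% CI: t* = 2.756, (21.48, 28.52), width = 2 · t* · s/√n = 7.04

The 99% CI is wider by 7.04 - 6.29 = 0.75.
Higher confidence requires a wider interval.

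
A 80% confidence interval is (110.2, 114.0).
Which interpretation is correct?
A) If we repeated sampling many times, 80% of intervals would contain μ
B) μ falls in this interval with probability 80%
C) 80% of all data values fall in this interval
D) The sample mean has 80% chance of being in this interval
A

A) Correct — this is the frequentist long-run coverage interpretation.
B) Wrong — μ is fixed; the randomness lives in the interval, not in μ.
C) Wrong — a CI is about the parameter μ, not individual data values.
D) Wrong — x̄ is observed and sits in the interval by construction.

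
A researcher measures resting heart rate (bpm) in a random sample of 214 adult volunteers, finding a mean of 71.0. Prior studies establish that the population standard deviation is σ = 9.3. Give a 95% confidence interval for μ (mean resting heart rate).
(69.75, 72.25)

z-interval (σ known):
z* = 1.960 for 95% confidence

Margin of error = z* · σ/√n = 1.960 · 9.3/√214 = 1.25

CI: (71.0 - 1.25, 71.0 + 1.25) = (69.75, 72.25)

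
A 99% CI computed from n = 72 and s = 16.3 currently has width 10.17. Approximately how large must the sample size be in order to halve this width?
n ≈ 288

CI width ∝ 1/√n
To reduce width by factor 2, need √n to grow by 2 → need 2² = 4 times as many samples.

Current: n = 72, width = 10.17
New: n = 288, width ≈ 4.98

Width reduced by factor of 10.17/4.98 = 2.04.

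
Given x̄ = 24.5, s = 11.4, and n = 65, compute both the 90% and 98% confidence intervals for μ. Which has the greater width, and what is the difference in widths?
98% CI is wider by 2.03

df = 64
90% CI: t* = 1.669, (22.14, 26.86), width = 2 · t* · s/√n = 4.72
98% CI: t* = 2.386, (21.13, 27.87), width = 2 · t* · s/√n = 6.75

The 98% CI is wider by 6.75 - 4.72 = 2.03.
Higher confidence requires a wider interval.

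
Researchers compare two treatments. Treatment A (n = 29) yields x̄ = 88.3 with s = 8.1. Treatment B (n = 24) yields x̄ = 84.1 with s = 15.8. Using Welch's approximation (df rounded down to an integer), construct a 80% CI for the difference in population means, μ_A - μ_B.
(-0.46, 8.86)

Difference: x̄₁ - x̄₂ = 4.20
SE = √(s₁²/n₁ + s₂²/n₂) = √(8.1²/29 + 15.8²/24) = 3.5587
df = 32.82 → 32 (Welch–Satterthwaite, rounded down)
t* = 1.309

CI: 4.20 ± 1.309 · 3.5587 = 4.20 ± 4.66 = (-0.46, 8.86)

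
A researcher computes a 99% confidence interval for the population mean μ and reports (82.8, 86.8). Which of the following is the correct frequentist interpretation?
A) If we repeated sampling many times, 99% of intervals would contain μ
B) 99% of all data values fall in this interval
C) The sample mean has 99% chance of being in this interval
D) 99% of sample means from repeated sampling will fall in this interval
A

A) Correct — this is the frequentist long-run coverage interpretation.
B) Wrong — a CI is about the parameter μ, not individual data values.
C) Wrong — x̄ is observed and sits in the interval by construction.
D) Wrong — coverage applies to intervals containing μ, not to future x̄ values.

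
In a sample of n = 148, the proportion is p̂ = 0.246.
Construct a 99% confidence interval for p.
(0.155, 0.337)

Proportion CI:
SE = √(p̂(1-p̂)/n) = √(0.246 · 0.754 / 148) = 0.03540

z* = 2.576
Margin = z* · SE = 2.576 · 0.03540 = 0.0912

CI: 0.246 ± 0.0912 = (0.155, 0.337)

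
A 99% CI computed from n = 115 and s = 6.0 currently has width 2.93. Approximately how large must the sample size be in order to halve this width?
n ≈ 460

CI width ∝ 1/√n
To reduce width by factor 2, need √n to grow by 2 → need 2² = 4 times as many samples.

Current: n = 115, width = 2.93
New: n = 460, width ≈ 1.45

Width reduced by factor of 2.93/1.45 = 2.02.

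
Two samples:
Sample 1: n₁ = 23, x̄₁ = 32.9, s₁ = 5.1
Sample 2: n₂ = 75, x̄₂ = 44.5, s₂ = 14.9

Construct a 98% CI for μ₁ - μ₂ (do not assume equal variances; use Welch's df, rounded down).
(-16.39, -6.81)

Difference: x̄₁ - x̄₂ = -11.60
SE = √(s₁²/n₁ + s₂²/n₂) = √(5.1²/23 + 14.9²/75) = 2.0226
df = 94.80 → 94 (Welch–Satterthwaite, rounded down)
t* = 2.367

CI: -11.60 ± 2.367 · 2.0226 = -11.60 ± 4.79 = (-16.39, -6.81)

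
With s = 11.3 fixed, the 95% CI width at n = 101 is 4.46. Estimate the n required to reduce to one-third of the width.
n ≈ 909

CI width ∝ 1/√n
To reduce width by factor 3, need √n to grow by 3 → need 3² = 9 times as many samples.

Current: n = 101, width = 4.46
New: n = 909, width ≈ 1.47

Width reduced by factor of 4.46/1.47 = 3.03.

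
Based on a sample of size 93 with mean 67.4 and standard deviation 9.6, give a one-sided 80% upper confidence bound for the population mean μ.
μ ≤ 68.24

Upper bound (one-sided):
t* = 0.846 (one-sided for 80%)
Upper bound = x̄ + t* · s/√n = 67.4 + 0.846 · 9.6/√93 = 68.24

We are 80% confident that μ ≤ 68.24.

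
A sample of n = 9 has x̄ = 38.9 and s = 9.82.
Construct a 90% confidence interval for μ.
(32.81, 44.99)

t-interval (σ unknown):
df = n - 1 = 8
t* = 1.860 for 90% confidence

Margin of error = t* · s/√n = 1.860 · 9.82/√9 = 6.09

CI: (32.81, 44.99)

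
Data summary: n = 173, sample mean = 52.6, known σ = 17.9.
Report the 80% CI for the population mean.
(50.86, 54.34)

z-interval (σ known):
z* = 1.282 for 80% confidence

Margin of error = z* · σ/√n = 1.282 · 17.9/√173 = 1.74

CI: (52.6 - 1.74, 52.6 + 1.74) = (50.86, 54.34)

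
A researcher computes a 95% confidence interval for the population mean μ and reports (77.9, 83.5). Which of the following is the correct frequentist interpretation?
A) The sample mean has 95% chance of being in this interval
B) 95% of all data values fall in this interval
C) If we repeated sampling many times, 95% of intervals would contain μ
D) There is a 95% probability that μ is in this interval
C

A) Wrong — x̄ is observed and sits in the interval by construction.
B) Wrong — a CI is about the parameter μ, not individual data values.
C) Correct — this is the frequentist long-run coverage interpretation.
D) Wrong — μ is fixed; the randomness lives in the interval, not in μ.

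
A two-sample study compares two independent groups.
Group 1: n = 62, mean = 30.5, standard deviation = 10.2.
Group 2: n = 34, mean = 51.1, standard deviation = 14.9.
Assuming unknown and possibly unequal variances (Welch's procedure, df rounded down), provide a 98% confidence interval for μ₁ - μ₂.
(-27.48, -13.72)

Difference: x̄₁ - x̄₂ = -20.60
SE = √(s₁²/n₁ + s₂²/n₂) = √(10.2²/62 + 14.9²/34) = 2.8649
df = 50.34 → 50 (Welch–Satterthwaite, rounded down)
t* = 2.403

CI: -20.60 ± 2.403 · 2.8649 = -20.60 ± 6.88 = (-27.48, -13.72)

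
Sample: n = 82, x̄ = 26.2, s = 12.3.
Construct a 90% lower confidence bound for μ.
μ ≥ 24.45

Lower bound (one-sided):
t* = 1.292 (one-sided for 90%)
Lower bound = x̄ - t* · s/√n = 26.2 - 1.292 · 12.3/√82 = 24.45

We are 90% confident that μ ≥ 24.45.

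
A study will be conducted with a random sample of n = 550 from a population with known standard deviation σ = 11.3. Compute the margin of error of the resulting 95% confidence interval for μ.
Margin of error = 0.94

Margin of error = z* · σ/√n
= 1.960 · 11.3/√550
= 1.960 · 11.3/23.4521
= 0.94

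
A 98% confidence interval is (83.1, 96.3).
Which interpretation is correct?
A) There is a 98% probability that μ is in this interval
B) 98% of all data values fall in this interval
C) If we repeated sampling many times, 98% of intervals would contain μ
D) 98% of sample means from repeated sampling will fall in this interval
C

A) Wrong — μ is fixed; the randomness lives in the interval, not in μ.
B) Wrong — a CI is about the parameter μ, not individual data values.
C) Correct — this is the frequentist long-run coverage interpretation.
D) Wrong — coverage applies to intervals containing μ, not to future x̄ values.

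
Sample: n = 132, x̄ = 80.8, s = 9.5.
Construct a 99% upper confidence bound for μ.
μ ≤ 82.75

Upper bound (one-sided):
t* = 2.355 (one-sided for 99%)
Upper bound = x̄ + t* · s/√n = 80.8 + 2.355 · 9.5/√132 = 82.75

We are 99% confident that μ ≤ 82.75.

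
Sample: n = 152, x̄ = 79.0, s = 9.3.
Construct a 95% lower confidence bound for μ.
μ ≥ 77.75

Lower bound (one-sided):
t* = 1.655 (one-sided for 95%)
Lower bound = x̄ - t* · s/√n = 79.0 - 1.655 · 9.3/√152 = 77.75

We are 95% confident that μ ≥ 77.75.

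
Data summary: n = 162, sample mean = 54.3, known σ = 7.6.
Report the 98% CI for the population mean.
(52.91, 55.69)

z-interval (σ known):
z* = 2.326 for 98% confidence

Margin of error = z* · σ/√n = 2.326 · 7.6/√162 = 1.39

CI: (54.3 - 1.39, 54.3 + 1.39) = (52.91, 55.69)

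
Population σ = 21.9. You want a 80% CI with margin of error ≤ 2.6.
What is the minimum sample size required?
n ≥ 117

For margin E ≤ 2.6:
n ≥ (z* · σ / E)²
n ≥ (1.282 · 21.9 / 2.6)²
n ≥ 116.61

Minimum n = 117 (rounding up)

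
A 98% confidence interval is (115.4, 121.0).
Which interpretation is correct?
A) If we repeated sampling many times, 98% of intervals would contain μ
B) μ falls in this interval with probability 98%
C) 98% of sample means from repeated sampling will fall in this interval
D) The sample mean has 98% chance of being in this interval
A

A) Correct — this is the frequentist long-run coverage interpretation.
B) Wrong — μ is fixed; the randomness lives in the interval, not in μ.
C) Wrong — coverage applies to intervals containing μ, not to future x̄ values.
D) Wrong — x̄ is observed and sits in the interval by construction.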